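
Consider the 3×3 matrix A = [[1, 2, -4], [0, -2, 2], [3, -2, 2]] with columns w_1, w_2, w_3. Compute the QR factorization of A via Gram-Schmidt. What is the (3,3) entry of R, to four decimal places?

r_{33} = 1.1767

q_1 = w_1/‖w_1‖ = (1, 0, 3)/3.1623 = (0.3162, 0.0000, 0.9487).
r_{12} = q_1·w_2 = -1.2649.
u_2 = w_2 + 1.2649·q_1 = (2.4000, -2.0000, -0.8000).
‖u_2‖ = 3.2249, so q_2 = (0.7442, -0.6202, -0.2481).
r_{13} = q_1·w_3 = 0.6325; r_{23} = q_2·w_3 = -4.7133.
u_3 = w_3 − 0.6325·q_1 + 4.7133·q_2 = (-0.6923, -0.9231, 0.2308).
r_{33} = ‖u_3‖ = 1.1767.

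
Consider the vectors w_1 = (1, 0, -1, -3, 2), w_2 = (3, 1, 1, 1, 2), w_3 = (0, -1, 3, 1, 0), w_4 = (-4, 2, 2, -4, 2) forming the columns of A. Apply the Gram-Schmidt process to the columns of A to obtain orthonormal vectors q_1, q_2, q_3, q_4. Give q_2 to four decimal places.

q_2 = (0.7135, 0.2548, 0.3058, 0.4077, 0.4077)

q_1 = w_1/‖w_1‖ = (1, 0, -1, -3, 2)/3.8730 = (0.2582, 0.0000, -0.2582, -0.7746, 0.5164).
r_{12} = q_1·w_2 = 0.7746.
u_2 = w_2 − 0.7746·q_1 = (2.8000, 1.0000, 1.2000, 1.6000, 1.6000).
‖u_2‖ = 3.9243, so q_2 = (0.7135, 0.2548, 0.3058, 0.4077, 0.4077).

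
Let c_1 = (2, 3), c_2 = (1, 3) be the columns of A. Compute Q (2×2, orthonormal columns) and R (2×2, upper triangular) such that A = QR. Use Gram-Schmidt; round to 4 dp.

Q = [[0.5547, -0.8321], [0.8321, 0.5547]], R = [[3.6056, 3.0509], [0.0000, 0.8321]]

q_1 = c_1/‖c_1‖ = (2, 3)/3.6056 = (0.5547, 0.8321).
r_{12} = q_1·c_2 = 3.0509.
u_2 = c_2 − 3.0509·q_1 = (-0.6923, 0.4615).
‖u_2‖ = 0.8321, so q_2 = (-0.8321, 0.5547).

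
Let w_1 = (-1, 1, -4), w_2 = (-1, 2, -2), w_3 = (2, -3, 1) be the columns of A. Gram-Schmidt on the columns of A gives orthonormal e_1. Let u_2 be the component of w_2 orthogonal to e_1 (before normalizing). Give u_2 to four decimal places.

u_2 = (-0.3889, 1.3889, 0.4444)

e_1 = w_1/‖w_1‖ = (-1, 1, -4)/4.2426 = (-0.2357, 0.2357, -0.9428).
r_{12} = e_1·w_2 = 2.5927.
u_2 = w_2 − 2.5927·e_1 = (-0.3889, 1.3889, 0.4444).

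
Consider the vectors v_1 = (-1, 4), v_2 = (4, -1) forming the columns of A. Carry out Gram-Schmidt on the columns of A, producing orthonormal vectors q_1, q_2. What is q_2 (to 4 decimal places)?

q_2 = (0.9701, 0.2425)

v_1 = (-1, 4); ‖v_1‖ = 4.1231, so q_1 = (-0.2425, 0.9701).
q_1·v_2 = (-0.2425)·4 + 0.9701·(-1) = -1.9403.
u_2 = v_2 + 1.9403·q_1 = (3.5294, 0.8824).
‖u_2‖ = 3.6380, so q_2 = (0.9701, 0.2425).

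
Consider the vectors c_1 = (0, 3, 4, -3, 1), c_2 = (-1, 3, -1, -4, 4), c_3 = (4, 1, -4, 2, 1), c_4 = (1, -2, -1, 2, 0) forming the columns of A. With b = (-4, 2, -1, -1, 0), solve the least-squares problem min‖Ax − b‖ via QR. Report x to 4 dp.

x = (-1.0289, 0.1905, -0.2691, -2.0104)

e_1 = c_1/‖c_1‖ = (0, 3, 4, -3, 1)/5.9161 = (0.0000, 0.5071, 0.6761, -0.5071, 0.1690).
r_{12} = e_1·c_2 = 3.5496.
u_2 = c_2 − 3.5496·e_1 = (-1.0000, 1.2000, -3.4000, -2.2000, 3.4000).
‖u_2‖ = 5.5136, so e_2 = (-0.1814, 0.2176, -0.6167, -0.3990, 0.6167).
r_{13} = e_1·c_3 = -3.0426; r_{23} = e_2·c_3 = 1.7774.
u_3 = c_3 + 3.0426·e_1 − 1.7774·e_2 = (4.3224, 2.1560, -0.8468, 1.1664, 0.4182).
‖u_3‖ = 5.0580, so e_3 = (0.8546, 0.4263, -0.1674, 0.2306, 0.0827).
r_{14} = e_1·c_4 = -2.7045; r_{24} = e_2·c_4 = -0.7980; r_{34} = e_3·c_4 = 0.6307.
u_4 = c_4 + 2.7045·e_1 + 0.7980·e_2 − 0.6307·e_3 = (0.3163, -0.7237, 0.4420, 0.1647, 0.8971).
‖u_4‖ = 1.2850, so e_4 = (0.2462, -0.5632, 0.3440, 0.1282, 0.6981).
Qᵀb = (0.8452, 2.1764, -2.6289, -2.5834).
Back-substitute: x_4 = -2.5834/1.2850 = -2.0104.
x_3 = (-2.6289 − 0.6307·(-2.0104))/5.0580 = -0.2691.
x_2 = (2.1764 − 1.7774·(-0.2691) + 0.7980·(-2.0104))/5.5136 = 0.1905.
x_1 = (0.8452 − 3.5496·0.1905 + 3.0426·(-0.2691) + 2.7045·(-2.0104))/5.9161 = -1.0289.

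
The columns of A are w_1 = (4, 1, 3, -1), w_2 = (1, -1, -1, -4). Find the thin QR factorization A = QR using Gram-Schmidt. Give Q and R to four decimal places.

Q = [[0.7698, 0.0950], [0.1925, -0.2676], [0.5774, -0.3367], [-0.1925, -0.8978]], R = [[5.1962, 0.7698], [0.0000, 4.2904]]

w_1 = (4, 1, 3, -1); ‖w_1‖ = 5.1962, so e_1 = (0.7698, 0.1925, 0.5774, -0.1925).
e_1·w_2 = 0.7698·1 + 0.1925·(-1) + 0.5774·(-1) + (-0.1925)·(-4) = 0.7698.
u_2 = w_2 − 0.7698·e_1 = (0.4074, -1.1481, -1.4444, -3.8519).
‖u_2‖ = 4.2904, so e_2 = (0.0950, -0.2676, -0.3367, -0.8978).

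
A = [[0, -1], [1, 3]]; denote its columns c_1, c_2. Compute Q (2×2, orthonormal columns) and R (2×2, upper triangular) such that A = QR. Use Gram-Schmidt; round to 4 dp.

c_1 = (0, 1); ‖c_1‖ = 1.0000, so e_1 = (0.0000, 1.0000).
e_1·c_2 = 0.0000·(-1) + 1.0000·3 = 3.0000.
u_2 = c_2 − 3.0000·e_1 = (-1.0000, 0.0000).
‖u_2‖ = 1.0000, so e_2 = (-1.0000, 0.0000).

Q = [[0.0000, -1.0000], [1.0000, 0.0000]], R = [[1.0000, 3.0000], [0.0000, 1.0000]]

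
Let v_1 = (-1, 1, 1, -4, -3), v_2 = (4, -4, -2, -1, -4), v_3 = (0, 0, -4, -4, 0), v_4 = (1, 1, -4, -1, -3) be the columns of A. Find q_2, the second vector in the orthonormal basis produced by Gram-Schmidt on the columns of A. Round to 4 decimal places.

q_2 = (0.5860, -0.5860, -0.3079, -0.0199, -0.4668)

v_1 = (-1, 1, 1, -4, -3); ‖v_1‖ = 5.2915, so q_1 = (-0.1890, 0.1890, 0.1890, -0.7559, -0.5669).
q_1·v_2 = (-0.1890)·4 + 0.1890·(-4) + 0.1890·(-2) + (-0.7559)·(-1) + (-0.5669)·(-4) = 1.1339.
u_2 = v_2 − 1.1339·q_1 = (4.2143, -4.2143, -2.2143, -0.1429, -3.3571).
‖u_2‖ = 7.1913, so q_2 = (0.5860, -0.5860, -0.3079, -0.0199, -0.4668).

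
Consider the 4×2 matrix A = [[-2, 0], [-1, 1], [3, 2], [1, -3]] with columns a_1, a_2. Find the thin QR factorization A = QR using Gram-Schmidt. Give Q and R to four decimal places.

e_1 = a_1/‖a_1‖ = (-2, -1, 3, 1)/3.8730 = (-0.5164, -0.2582, 0.7746, 0.2582).
r_{12} = e_1·a_2 = 0.5164.
u_2 = a_2 − 0.5164·e_1 = (0.2667, 1.1333, 1.6000, -3.1333).
‖u_2‖ = 3.7059, so e_2 = (0.0720, 0.3058, 0.4317, -0.8455).

Q = [[-0.5164, 0.0720], [-0.2582, 0.3058], [0.7746, 0.4317], [0.2582, -0.8455]], R = [[3.8730, 0.5164], [0.0000, 3.7059]]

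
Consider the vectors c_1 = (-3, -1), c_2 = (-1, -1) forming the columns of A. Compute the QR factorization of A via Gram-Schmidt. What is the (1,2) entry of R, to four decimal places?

r_{12} = 1.2649

c_1 = (-3, -1); ‖c_1‖ = 3.1623, so q_1 = (-0.9487, -0.3162).
r_{12} = q_1·c_2 = 1.2649.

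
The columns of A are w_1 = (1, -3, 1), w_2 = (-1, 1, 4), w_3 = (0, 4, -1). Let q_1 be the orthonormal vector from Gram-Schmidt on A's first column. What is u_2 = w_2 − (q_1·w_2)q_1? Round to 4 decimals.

u_2 = (-1.0000, 1.0000, 4.0000)

w_1 = (1, -3, 1); ‖w_1‖ = 3.3166, so q_1 = (0.3015, -0.9045, 0.3015).
q_1·w_2 = 0.3015·(-1) + (-0.9045)·1 + 0.3015·4 = 0.0000.
u_2 = w_2 + 0.0000·q_1 = (-1.0000, 1.0000, 4.0000).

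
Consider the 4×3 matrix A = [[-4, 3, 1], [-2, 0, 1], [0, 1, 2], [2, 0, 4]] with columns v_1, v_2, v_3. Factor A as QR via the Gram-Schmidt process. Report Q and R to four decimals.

v_1 = (-4, -2, 0, 2); ‖v_1‖ = 4.8990, so e_1 = (-0.8165, -0.4082, 0.0000, 0.4082).
e_1·v_2 = (-0.8165)·3 + (-0.4082)·0 + 0.0000·1 + 0.4082·0 = -2.4495.
u_2 = v_2 + 2.4495·e_1 = (1.0000, -1.0000, 1.0000, 1.0000).
‖u_2‖ = 2.0000, so e_2 = (0.5000, -0.5000, 0.5000, 0.5000).
e_1·v_3 = (-0.8165)·1 + (-0.4082)·1 + 0.0000·2 + 0.4082·4 = 0.4082; e_2·v_3 = 0.5000·1 + (-0.5000)·1 + 0.5000·2 + 0.5000·4 = 3.0000.
u_3 = v_3 − 0.4082·e_1 − 3.0000·e_2 = (-0.1667, 2.6667, 0.5000, 2.3333).
‖u_3‖ = 3.5824, so e_3 = (-0.0465, 0.7444, 0.1396, 0.6513).

Q = [[-0.8165, 0.5000, -0.0465], [-0.4082, -0.5000, 0.7444], [0.0000, 0.5000, 0.1396], [0.4082, 0.5000, 0.6513]], R = [[4.8990, -2.4495, 0.4082], [0.0000, 2.0000, 3.0000], [0.0000, 0.0000, 3.5824]]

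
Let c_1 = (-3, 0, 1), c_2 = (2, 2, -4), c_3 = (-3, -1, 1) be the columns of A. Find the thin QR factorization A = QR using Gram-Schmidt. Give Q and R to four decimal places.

Q = [[-0.9487, -0.2673, -0.1690], [0.0000, 0.5345, -0.8452], [0.3162, -0.8018, -0.5071]], R = [[3.1623, -3.1623, 3.1623], [0.0000, 3.7417, -0.5345], [0.0000, 0.0000, 0.8452]]

c_1 = (-3, 0, 1); ‖c_1‖ = 3.1623, so q_1 = (-0.9487, 0.0000, 0.3162).
q_1·c_2 = (-0.9487)·2 + 0.0000·2 + 0.3162·(-4) = -3.1623.
u_2 = c_2 + 3.1623·q_1 = (-1.0000, 2.0000, -3.0000).
‖u_2‖ = 3.7417, so q_2 = (-0.2673, 0.5345, -0.8018).
q_1·c_3 = (-0.9487)·(-3) + 0.0000·(-1) + 0.3162·1 = 3.1623; q_2·c_3 = (-0.2673)·(-3) + 0.5345·(-1) + (-0.8018)·1 = -0.5345.
u_3 = c_3 − 3.1623·q_1 + 0.5345·q_2 = (-0.1429, -0.7143, -0.4286).
‖u_3‖ = 0.8452, so q_3 = (-0.1690, -0.8452, -0.5071).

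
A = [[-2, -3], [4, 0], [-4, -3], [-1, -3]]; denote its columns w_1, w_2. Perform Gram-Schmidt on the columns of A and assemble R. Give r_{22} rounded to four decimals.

w_1 = (-2, 4, -4, -1); ‖w_1‖ = 6.0828, so q_1 = (-0.3288, 0.6576, -0.6576, -0.1644).
q_1·w_2 = (-0.3288)·(-3) + 0.6576·0 + (-0.6576)·(-3) + (-0.1644)·(-3) = 3.4524.
u_2 = w_2 − 3.4524·q_1 = (-1.8649, -2.2703, -0.7297, -2.4324).
r_{22} = ‖u_2‖ = 3.8834.

r_{22} = 3.8834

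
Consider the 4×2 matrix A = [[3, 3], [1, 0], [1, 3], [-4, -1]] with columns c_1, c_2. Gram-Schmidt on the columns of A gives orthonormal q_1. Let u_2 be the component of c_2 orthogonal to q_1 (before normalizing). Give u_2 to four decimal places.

u_2 = (1.2222, -0.5926, 2.4074, 1.3704)

c_1 = (3, 1, 1, -4); ‖c_1‖ = 5.1962, so q_1 = (0.5774, 0.1925, 0.1925, -0.7698).
q_1·c_2 = 0.5774·3 + 0.1925·0 + 0.1925·3 + (-0.7698)·(-1) = 3.0792.
u_2 = c_2 − 3.0792·q_1 = (1.2222, -0.5926, 2.4074, 1.3704).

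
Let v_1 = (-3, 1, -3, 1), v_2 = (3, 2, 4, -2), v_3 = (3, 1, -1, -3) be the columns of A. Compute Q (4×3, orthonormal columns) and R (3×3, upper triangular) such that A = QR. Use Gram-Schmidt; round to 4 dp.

v_1 = (-3, 1, -3, 1); ‖v_1‖ = 4.4721, so q_1 = (-0.6708, 0.2236, -0.6708, 0.2236).
q_1·v_2 = (-0.6708)·3 + 0.2236·2 + (-0.6708)·4 + 0.2236·(-2) = -4.6957.
u_2 = v_2 + 4.6957·q_1 = (-0.1500, 3.0500, 0.8500, -0.9500).
‖u_2‖ = 3.3091, so q_2 = (-0.0453, 0.9217, 0.2569, -0.2871).
q_1·v_3 = (-0.6708)·3 + 0.2236·1 + (-0.6708)·(-1) + 0.2236·(-3) = -1.7889; q_2·v_3 = (-0.0453)·3 + 0.9217·1 + 0.2569·(-1) + (-0.2871)·(-3) = 1.3901.
u_3 = v_3 + 1.7889·q_1 − 1.3901·q_2 = (1.8630, 0.1187, -2.5571, -2.2009).
‖u_3‖ = 3.8559, so q_3 = (0.4832, 0.0308, -0.6632, -0.5708).

Q = [[-0.6708, -0.0453, 0.4832], [0.2236, 0.9217, 0.0308], [-0.6708, 0.2569, -0.6632], [0.2236, -0.2871, -0.5708]], R = [[4.4721, -4.6957, -1.7889], [0.0000, 3.3091, 1.3901], [0.0000, 0.0000, 3.8559]]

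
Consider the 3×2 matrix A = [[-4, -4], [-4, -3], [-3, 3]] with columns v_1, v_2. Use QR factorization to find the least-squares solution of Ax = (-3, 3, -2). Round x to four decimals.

q_1 = v_1/‖v_1‖ = (-4, -4, -3)/6.4031 = (-0.6247, -0.6247, -0.4685).
r_{12} = q_1·v_2 = 2.9673.
u_2 = v_2 − 2.9673·q_1 = (-2.1463, -1.1463, 4.3902).
‖u_2‖ = 5.0195, so q_2 = (-0.4276, -0.2284, 0.8746).
Qᵀb = (0.9370, -1.1516).
Back-substitute: x_2 = -1.1516/5.0195 = -0.2294.
x_1 = (0.9370 − 2.9673·(-0.2294))/6.4031 = 0.2527.

x = (0.2527, -0.2294)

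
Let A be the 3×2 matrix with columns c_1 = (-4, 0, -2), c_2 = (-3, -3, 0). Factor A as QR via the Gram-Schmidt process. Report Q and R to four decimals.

c_1 = (-4, 0, -2); ‖c_1‖ = 4.4721, so q_1 = (-0.8944, 0.0000, -0.4472).
q_1·c_2 = (-0.8944)·(-3) + 0.0000·(-3) + (-0.4472)·0 = 2.6833.
u_2 = c_2 − 2.6833·q_1 = (-0.6000, -3.0000, 1.2000).
‖u_2‖ = 3.2863, so q_2 = (-0.1826, -0.9129, 0.3651).

Q = [[-0.8944, -0.1826], [0.0000, -0.9129], [-0.4472, 0.3651]], R = [[4.4721, 2.6833], [0.0000, 3.2863]]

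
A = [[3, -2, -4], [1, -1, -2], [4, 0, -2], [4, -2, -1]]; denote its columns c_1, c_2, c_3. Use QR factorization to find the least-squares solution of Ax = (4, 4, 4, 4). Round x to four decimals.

x = (0.6496, -0.3343, -0.6040)

c_1 = (3, 1, 4, 4); ‖c_1‖ = 6.4807, so q_1 = (0.4629, 0.1543, 0.6172, 0.6172).
q_1·c_2 = 0.4629·(-2) + 0.1543·(-1) + 0.6172·0 + 0.6172·(-2) = -2.3146.
u_2 = c_2 + 2.3146·q_1 = (-0.9286, -0.6429, 1.4286, -0.5714).
‖u_2‖ = 1.9086, so q_2 = (-0.4865, -0.3368, 0.7485, -0.2994).
q_1·c_3 = 0.4629·(-4) + 0.1543·(-2) + 0.6172·(-2) + 0.6172·(-1) = -4.0119; q_2·c_3 = (-0.4865)·(-4) + (-0.3368)·(-2) + 0.7485·(-2) + (-0.2994)·(-1) = 1.4221.
u_3 = c_3 + 4.0119·q_1 − 1.4221·q_2 = (-1.4510, -0.9020, -0.5882, 1.9020).
‖u_3‖ = 2.6234, so q_3 = (-0.5531, -0.3438, -0.2242, 0.7250).
Qᵀb = (7.4066, -1.4970, -1.5845).
Back-substitute: x_3 = -1.5845/2.6234 = -0.6040.
x_2 = (-1.4970 − 1.4221·(-0.6040))/1.9086 = -0.3343.
x_1 = (7.4066 + 2.3146·(-0.3343) + 4.0119·(-0.6040))/6.4807 = 0.6496.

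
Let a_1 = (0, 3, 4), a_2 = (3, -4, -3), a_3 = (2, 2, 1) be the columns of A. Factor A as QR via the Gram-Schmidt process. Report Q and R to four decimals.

a_1 = (0, 3, 4); ‖a_1‖ = 5.0000, so e_1 = (0.0000, 0.6000, 0.8000).
e_1·a_2 = 0.0000·3 + 0.6000·(-4) + 0.8000·(-3) = -4.8000.
u_2 = a_2 + 4.8000·e_1 = (3.0000, -1.1200, 0.8400).
‖u_2‖ = 3.3106, so e_2 = (0.9062, -0.3383, 0.2537).
e_1·a_3 = 0.0000·2 + 0.6000·2 + 0.8000·1 = 2.0000; e_2·a_3 = 0.9062·2 + (-0.3383)·2 + 0.2537·1 = 1.3895.
u_3 = a_3 − 2.0000·e_1 − 1.3895·e_2 = (0.7409, 1.2701, -0.9526).
‖u_3‖ = 1.7520, so e_3 = (0.4229, 0.7249, -0.5437).

Q = [[0.0000, 0.9062, 0.4229], [0.6000, -0.3383, 0.7249], [0.8000, 0.2537, -0.5437]], R = [[5.0000, -4.8000, 2.0000], [0.0000, 3.3106, 1.3895], [0.0000, 0.0000, 1.7520]]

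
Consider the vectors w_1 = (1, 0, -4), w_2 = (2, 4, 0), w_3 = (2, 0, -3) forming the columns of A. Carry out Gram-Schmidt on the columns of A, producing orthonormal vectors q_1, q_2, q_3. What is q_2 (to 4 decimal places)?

q_2 = (0.4234, 0.8997, 0.1059)

w_1 = (1, 0, -4); ‖w_1‖ = 4.1231, so q_1 = (0.2425, 0.0000, -0.9701).
q_1·w_2 = 0.2425·2 + 0.0000·4 + (-0.9701)·0 = 0.4851.
u_2 = w_2 − 0.4851·q_1 = (1.8824, 4.0000, 0.4706).
‖u_2‖ = 4.4458, so q_2 = (0.4234, 0.8997, 0.1059).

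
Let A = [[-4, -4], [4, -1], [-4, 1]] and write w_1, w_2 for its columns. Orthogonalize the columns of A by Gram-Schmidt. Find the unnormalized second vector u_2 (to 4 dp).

u_2 = (-3.3333, -1.6667, 1.6667)

w_1 = (-4, 4, -4); ‖w_1‖ = 6.9282, so q_1 = (-0.5774, 0.5774, -0.5774).
q_1·w_2 = (-0.5774)·(-4) + 0.5774·(-1) + (-0.5774)·1 = 1.1547.
u_2 = w_2 − 1.1547·q_1 = (-3.3333, -1.6667, 1.6667).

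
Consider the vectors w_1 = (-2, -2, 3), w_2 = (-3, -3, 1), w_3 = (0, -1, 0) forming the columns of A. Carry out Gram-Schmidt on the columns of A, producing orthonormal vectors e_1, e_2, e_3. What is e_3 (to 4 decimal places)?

e_1 = w_1/‖w_1‖ = (-2, -2, 3)/4.1231 = (-0.4851, -0.4851, 0.7276).
r_{12} = e_1·w_2 = 3.6380.
u_2 = w_2 − 3.6380·e_1 = (-1.2353, -1.2353, -1.6471).
‖u_2‖ = 2.4010, so e_2 = (-0.5145, -0.5145, -0.6860).
r_{13} = e_1·w_3 = 0.4851; r_{23} = e_2·w_3 = 0.5145.
u_3 = w_3 − 0.4851·e_1 − 0.5145·e_2 = (0.5000, -0.5000, 0.0000).
‖u_3‖ = 0.7071, so e_3 = (0.7071, -0.7071, 0.0000).

e_3 = (0.7071, -0.7071, 0.0000)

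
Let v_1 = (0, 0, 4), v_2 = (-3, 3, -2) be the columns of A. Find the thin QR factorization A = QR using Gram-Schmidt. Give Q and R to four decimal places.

Q = [[0.0000, -0.7071], [0.0000, 0.7071], [1.0000, 0.0000]], R = [[4.0000, -2.0000], [0.0000, 4.2426]]

v_1 = (0, 0, 4); ‖v_1‖ = 4.0000, so q_1 = (0.0000, 0.0000, 1.0000).
q_1·v_2 = 0.0000·(-3) + 0.0000·3 + 1.0000·(-2) = -2.0000.
u_2 = v_2 + 2.0000·q_1 = (-3.0000, 3.0000, 0.0000).
‖u_2‖ = 4.2426, so q_2 = (-0.7071, 0.7071, 0.0000).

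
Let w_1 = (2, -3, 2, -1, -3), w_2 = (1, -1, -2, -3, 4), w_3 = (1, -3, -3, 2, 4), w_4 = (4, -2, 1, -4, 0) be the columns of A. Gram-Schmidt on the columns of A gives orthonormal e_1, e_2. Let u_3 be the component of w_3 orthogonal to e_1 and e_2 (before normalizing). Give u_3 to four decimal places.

e_1 = w_1/‖w_1‖ = (2, -3, 2, -1, -3)/5.1962 = (0.3849, -0.5774, 0.3849, -0.1925, -0.5774).
r_{12} = e_1·w_2 = -1.5396.
u_2 = w_2 + 1.5396·e_1 = (1.5926, -1.8889, -1.4074, -3.2963, 3.1111).
‖u_2‖ = 5.3507, so e_2 = (0.2976, -0.3530, -0.2630, -0.6161, 0.5814).
r_{13} = e_1·w_3 = -1.7321; r_{23} = e_2·w_3 = 3.2395.
u_3 = w_3 + 1.7321·e_1 − 3.2395·e_2 = (0.7025, -2.8564, -1.4812, 3.6624, 1.1164).

u_3 = (0.7025, -2.8564, -1.4812, 3.6624, 1.1164)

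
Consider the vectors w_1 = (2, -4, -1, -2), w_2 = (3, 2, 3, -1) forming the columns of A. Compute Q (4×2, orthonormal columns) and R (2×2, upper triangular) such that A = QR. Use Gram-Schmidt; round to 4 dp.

Q = [[0.4000, 0.6809], [-0.8000, 0.3195], [-0.2000, 0.6053], [-0.4000, -0.2606]], R = [[5.0000, -0.6000], [0.0000, 4.7582]]

w_1 = (2, -4, -1, -2); ‖w_1‖ = 5.0000, so e_1 = (0.4000, -0.8000, -0.2000, -0.4000).
e_1·w_2 = 0.4000·3 + (-0.8000)·2 + (-0.2000)·3 + (-0.4000)·(-1) = -0.6000.
u_2 = w_2 + 0.6000·e_1 = (3.2400, 1.5200, 2.8800, -1.2400).
‖u_2‖ = 4.7582, so e_2 = (0.6809, 0.3195, 0.6053, -0.2606).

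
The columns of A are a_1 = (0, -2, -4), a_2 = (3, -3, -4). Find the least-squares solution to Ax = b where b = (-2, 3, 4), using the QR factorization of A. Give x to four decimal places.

a_1 = (0, -2, -4); ‖a_1‖ = 4.4721, so q_1 = (0.0000, -0.4472, -0.8944).
q_1·a_2 = 0.0000·3 + (-0.4472)·(-3) + (-0.8944)·(-4) = 4.9193.
u_2 = a_2 − 4.9193·q_1 = (3.0000, -0.8000, 0.4000).
‖u_2‖ = 3.1305, so q_2 = (0.9583, -0.2556, 0.1278).
Qᵀb = (-4.9193, -2.1722).
Back-substitute: x_2 = -2.1722/3.1305 = -0.6939.
x_1 = (-4.9193 − 4.9193·(-0.6939))/4.4721 = -0.3367.

x = (-0.3367, -0.6939)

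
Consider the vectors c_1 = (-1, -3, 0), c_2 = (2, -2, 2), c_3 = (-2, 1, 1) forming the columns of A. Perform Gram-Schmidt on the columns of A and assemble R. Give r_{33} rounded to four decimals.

r_{33} = 2.1573

e_1 = c_1/‖c_1‖ = (-1, -3, 0)/3.1623 = (-0.3162, -0.9487, 0.0000).
r_{12} = e_1·c_2 = 1.2649.
u_2 = c_2 − 1.2649·e_1 = (2.4000, -0.8000, 2.0000).
‖u_2‖ = 3.2249, so e_2 = (0.7442, -0.2481, 0.6202).
r_{13} = e_1·c_3 = -0.3162; r_{23} = e_2·c_3 = -1.1163.
u_3 = c_3 + 0.3162·e_1 + 1.1163·e_2 = (-1.2692, 0.4231, 1.6923).
r_{33} = ‖u_3‖ = 2.1573.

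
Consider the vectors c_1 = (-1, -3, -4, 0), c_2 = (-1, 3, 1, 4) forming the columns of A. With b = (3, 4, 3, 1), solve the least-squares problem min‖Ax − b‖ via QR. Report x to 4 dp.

e_1 = c_1/‖c_1‖ = (-1, -3, -4, 0)/5.0990 = (-0.1961, -0.5883, -0.7845, 0.0000).
r_{12} = e_1·c_2 = -2.3534.
u_2 = c_2 + 2.3534·e_1 = (-1.4615, 1.6154, -0.8462, 4.0000).
‖u_2‖ = 4.6327, so e_2 = (-0.3155, 0.3487, -0.1826, 0.8634).
Qᵀb = (-5.2951, 0.7638).
Back-substitute: x_2 = 0.7638/4.6327 = 0.1649.
x_1 = (-5.2951 + 2.3534·0.1649)/5.0990 = -0.9624.

x = (-0.9624, 0.1649)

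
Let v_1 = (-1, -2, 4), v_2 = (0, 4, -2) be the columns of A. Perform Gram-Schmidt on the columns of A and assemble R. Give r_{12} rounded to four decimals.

v_1 = (-1, -2, 4); ‖v_1‖ = 4.5826, so e_1 = (-0.2182, -0.4364, 0.8729).
r_{12} = e_1·v_2 = -3.4915.

r_{12} = -3.4915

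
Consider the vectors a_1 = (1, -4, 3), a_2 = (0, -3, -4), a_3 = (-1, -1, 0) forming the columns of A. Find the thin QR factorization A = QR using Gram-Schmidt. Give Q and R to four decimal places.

Q = [[0.1961, 0.0000, -0.9806], [-0.7845, -0.6000, -0.1569], [0.5883, -0.8000, 0.1177]], R = [[5.0990, 0.0000, 0.5883], [0.0000, 5.0000, 0.6000], [0.0000, 0.0000, 1.1375]]

a_1 = (1, -4, 3); ‖a_1‖ = 5.0990, so q_1 = (0.1961, -0.7845, 0.5883).
q_1·a_2 = 0.1961·0 + (-0.7845)·(-3) + 0.5883·(-4) = 0.0000.
u_2 = a_2 + 0.0000·q_1 = (0.0000, -3.0000, -4.0000).
‖u_2‖ = 5.0000, so q_2 = (0.0000, -0.6000, -0.8000).
q_1·a_3 = 0.1961·(-1) + (-0.7845)·(-1) + 0.5883·0 = 0.5883; q_2·a_3 = 0.0000·(-1) + (-0.6000)·(-1) + (-0.8000)·0 = 0.6000.
u_3 = a_3 − 0.5883·q_1 − 0.6000·q_2 = (-1.1154, -0.1785, 0.1338).
‖u_3‖ = 1.1375, so q_3 = (-0.9806, -0.1569, 0.1177).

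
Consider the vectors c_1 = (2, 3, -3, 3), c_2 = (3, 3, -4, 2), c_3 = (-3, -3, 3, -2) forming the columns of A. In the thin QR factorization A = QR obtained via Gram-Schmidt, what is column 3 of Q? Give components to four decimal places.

q_3 = (-0.6304, -0.3395, -0.6951, 0.0647)

c_1 = (2, 3, -3, 3); ‖c_1‖ = 5.5678, so q_1 = (0.3592, 0.5388, -0.5388, 0.5388).
q_1·c_2 = 0.3592·3 + 0.5388·3 + (-0.5388)·(-4) + 0.5388·2 = 5.9270.
u_2 = c_2 − 5.9270·q_1 = (0.8710, -0.1935, -0.8065, -1.1935).
‖u_2‖ = 1.6944, so q_2 = (0.5140, -0.1142, -0.4760, -0.7044).
q_1·c_3 = 0.3592·(-3) + 0.5388·(-3) + (-0.5388)·3 + 0.5388·(-2) = -5.3882; q_2·c_3 = 0.5140·(-3) + (-0.1142)·(-3) + (-0.4760)·3 + (-0.7044)·(-2) = -1.2184.
u_3 = c_3 + 5.3882·q_1 + 1.2184·q_2 = (-0.4382, -0.2360, -0.4831, 0.0449).
‖u_3‖ = 0.6951, so q_3 = (-0.6304, -0.3395, -0.6951, 0.0647).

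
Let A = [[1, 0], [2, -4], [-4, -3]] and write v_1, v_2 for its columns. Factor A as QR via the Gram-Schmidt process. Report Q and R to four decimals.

Q = [[0.2182, -0.0387], [0.4364, -0.8899], [-0.8729, -0.4546]], R = [[4.5826, 0.8729], [0.0000, 4.9232]]

q_1 = v_1/‖v_1‖ = (1, 2, -4)/4.5826 = (0.2182, 0.4364, -0.8729).
r_{12} = q_1·v_2 = 0.8729.
u_2 = v_2 − 0.8729·q_1 = (-0.1905, -4.3810, -2.2381).
‖u_2‖ = 4.9232, so q_2 = (-0.0387, -0.8899, -0.4546).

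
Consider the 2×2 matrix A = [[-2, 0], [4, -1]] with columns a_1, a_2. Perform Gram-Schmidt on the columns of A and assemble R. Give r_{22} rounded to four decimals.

r_{22} = 0.4472

a_1 = (-2, 4); ‖a_1‖ = 4.4721, so q_1 = (-0.4472, 0.8944).
q_1·a_2 = (-0.4472)·0 + 0.8944·(-1) = -0.8944.
u_2 = a_2 + 0.8944·q_1 = (-0.4000, -0.2000).
r_{22} = ‖u_2‖ = 0.4472.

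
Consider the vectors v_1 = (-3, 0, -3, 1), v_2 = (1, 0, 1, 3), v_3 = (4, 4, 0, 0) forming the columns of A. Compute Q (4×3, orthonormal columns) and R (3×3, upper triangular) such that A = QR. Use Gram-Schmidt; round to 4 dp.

v_1 = (-3, 0, -3, 1); ‖v_1‖ = 4.3589, so q_1 = (-0.6882, 0.0000, -0.6882, 0.2294).
q_1·v_2 = (-0.6882)·1 + 0.0000·0 + (-0.6882)·1 + 0.2294·3 = -0.6882.
u_2 = v_2 + 0.6882·q_1 = (0.5263, 0.0000, 0.5263, 3.1579).
‖u_2‖ = 3.2444, so q_2 = (0.1622, 0.0000, 0.1622, 0.9733).
q_1·v_3 = (-0.6882)·4 + 0.0000·4 + (-0.6882)·0 + 0.2294·0 = -2.7530; q_2·v_3 = 0.1622·4 + 0.0000·4 + 0.1622·0 + 0.9733·0 = 0.6489.
u_3 = v_3 + 2.7530·q_1 − 0.6489·q_2 = (2.0000, 4.0000, -2.0000, 0.0000).
‖u_3‖ = 4.8990, so q_3 = (0.4082, 0.8165, -0.4082, 0.0000).

Q = [[-0.6882, 0.1622, 0.4082], [0.0000, 0.0000, 0.8165], [-0.6882, 0.1622, -0.4082], [0.2294, 0.9733, 0.0000]], R = [[4.3589, -0.6882, -2.7530], [0.0000, 3.2444, 0.6489], [0.0000, 0.0000, 4.8990]]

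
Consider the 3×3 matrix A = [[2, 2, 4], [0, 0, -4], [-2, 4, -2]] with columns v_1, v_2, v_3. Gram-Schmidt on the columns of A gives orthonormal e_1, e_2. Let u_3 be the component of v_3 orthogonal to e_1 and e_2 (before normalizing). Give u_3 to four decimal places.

u_3 = (0.0000, -4.0000, 0.0000)

e_1 = v_1/‖v_1‖ = (2, 0, -2)/2.8284 = (0.7071, 0.0000, -0.7071).
r_{12} = e_1·v_2 = -1.4142.
u_2 = v_2 + 1.4142·e_1 = (3.0000, 0.0000, 3.0000).
‖u_2‖ = 4.2426, so e_2 = (0.7071, 0.0000, 0.7071).
r_{13} = e_1·v_3 = 4.2426; r_{23} = e_2·v_3 = 1.4142.
u_3 = v_3 − 4.2426·e_1 − 1.4142·e_2 = (0.0000, -4.0000, 0.0000).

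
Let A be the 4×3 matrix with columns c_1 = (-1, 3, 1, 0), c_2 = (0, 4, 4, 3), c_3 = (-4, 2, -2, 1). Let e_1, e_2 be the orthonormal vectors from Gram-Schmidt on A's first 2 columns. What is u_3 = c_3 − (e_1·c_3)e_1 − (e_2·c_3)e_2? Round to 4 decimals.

c_1 = (-1, 3, 1, 0); ‖c_1‖ = 3.3166, so e_1 = (-0.3015, 0.9045, 0.3015, 0.0000).
e_1·c_2 = (-0.3015)·0 + 0.9045·4 + 0.3015·4 + 0.0000·3 = 4.8242.
u_2 = c_2 − 4.8242·e_1 = (1.4545, -0.3636, 2.5455, 3.0000).
‖u_2‖ = 4.2104, so e_2 = (0.3455, -0.0864, 0.6046, 0.7125).
e_1·c_3 = (-0.3015)·(-4) + 0.9045·2 + 0.3015·(-2) + 0.0000·1 = 2.4121; e_2·c_3 = 0.3455·(-4) + (-0.0864)·2 + 0.6046·(-2) + 0.7125·1 = -2.0512.
u_3 = c_3 − 2.4121·e_1 + 2.0512·e_2 = (-2.5641, -0.3590, -1.4872, 2.4615).

u_3 = (-2.5641, -0.3590, -1.4872, 2.4615)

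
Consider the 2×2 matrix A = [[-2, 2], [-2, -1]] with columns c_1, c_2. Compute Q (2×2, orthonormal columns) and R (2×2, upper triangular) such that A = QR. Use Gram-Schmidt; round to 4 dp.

Q = [[-0.7071, 0.7071], [-0.7071, -0.7071]], R = [[2.8284, -0.7071], [0.0000, 2.1213]]

e_1 = c_1/‖c_1‖ = (-2, -2)/2.8284 = (-0.7071, -0.7071).
r_{12} = e_1·c_2 = -0.7071.
u_2 = c_2 + 0.7071·e_1 = (1.5000, -1.5000).
‖u_2‖ = 2.1213, so e_2 = (0.7071, -0.7071).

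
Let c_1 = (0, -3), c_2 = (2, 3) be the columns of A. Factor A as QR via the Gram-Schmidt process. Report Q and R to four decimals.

c_1 = (0, -3); ‖c_1‖ = 3.0000, so e_1 = (0.0000, -1.0000).
e_1·c_2 = 0.0000·2 + (-1.0000)·3 = -3.0000.
u_2 = c_2 + 3.0000·e_1 = (2.0000, 0.0000).
‖u_2‖ = 2.0000, so e_2 = (1.0000, 0.0000).

Q = [[0.0000, 1.0000], [-1.0000, 0.0000]], R = [[3.0000, -3.0000], [0.0000, 2.0000]]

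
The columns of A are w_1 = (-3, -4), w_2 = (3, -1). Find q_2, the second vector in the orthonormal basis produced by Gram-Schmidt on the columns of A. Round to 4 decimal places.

q_1 = w_1/‖w_1‖ = (-3, -4)/5.0000 = (-0.6000, -0.8000).
r_{12} = q_1·w_2 = -1.0000.
u_2 = w_2 + 1.0000·q_1 = (2.4000, -1.8000).
‖u_2‖ = 3.0000, so q_2 = (0.8000, -0.6000).

q_2 = (0.8000, -0.6000)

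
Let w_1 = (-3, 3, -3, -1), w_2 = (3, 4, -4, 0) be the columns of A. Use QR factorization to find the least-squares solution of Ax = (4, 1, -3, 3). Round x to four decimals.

q_1 = w_1/‖w_1‖ = (-3, 3, -3, -1)/5.2915 = (-0.5669, 0.5669, -0.5669, -0.1890).
r_{12} = q_1·w_2 = 2.8347.
u_2 = w_2 − 2.8347·q_1 = (4.6071, 2.3929, -2.3929, 0.5357).
‖u_2‖ = 5.7415, so q_2 = (0.8024, 0.4168, -0.4168, 0.0933).
Qᵀb = (-0.5669, 5.1567).
Back-substitute: x_2 = 5.1567/5.7415 = 0.8982.
x_1 = (-0.5669 − 2.8347·0.8982)/5.2915 = -0.5883.

x = (-0.5883, 0.8982)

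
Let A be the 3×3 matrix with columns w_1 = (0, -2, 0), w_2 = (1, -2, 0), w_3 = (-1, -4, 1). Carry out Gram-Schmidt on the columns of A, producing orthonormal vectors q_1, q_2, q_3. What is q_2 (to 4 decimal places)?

q_2 = (1.0000, 0.0000, 0.0000)

w_1 = (0, -2, 0); ‖w_1‖ = 2.0000, so q_1 = (0.0000, -1.0000, 0.0000).
q_1·w_2 = 0.0000·1 + (-1.0000)·(-2) + 0.0000·0 = 2.0000.
u_2 = w_2 − 2.0000·q_1 = (1.0000, 0.0000, 0.0000).
‖u_2‖ = 1.0000, so q_2 = (1.0000, 0.0000, 0.0000).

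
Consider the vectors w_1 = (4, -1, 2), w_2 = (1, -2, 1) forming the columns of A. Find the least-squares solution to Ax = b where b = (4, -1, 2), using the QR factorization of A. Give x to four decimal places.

w_1 = (4, -1, 2); ‖w_1‖ = 4.5826, so q_1 = (0.8729, -0.2182, 0.4364).
q_1·w_2 = 0.8729·1 + (-0.2182)·(-2) + 0.4364·1 = 1.7457.
u_2 = w_2 − 1.7457·q_1 = (-0.5238, -1.6190, 0.2381).
‖u_2‖ = 1.7182, so q_2 = (-0.3049, -0.9423, 0.1386).
Qᵀb = (4.5826, 0.0000).
Back-substitute: x_2 = 0.0000/1.7182 = 0.0000.
x_1 = (4.5826 − 1.7457·0.0000)/4.5826 = 1.0000.

x = (1.0000, 0.0000)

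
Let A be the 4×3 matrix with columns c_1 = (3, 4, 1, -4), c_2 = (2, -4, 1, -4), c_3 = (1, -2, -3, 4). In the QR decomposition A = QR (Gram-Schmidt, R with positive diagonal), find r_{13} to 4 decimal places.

r_{13} = -3.7033

q_1 = c_1/‖c_1‖ = (3, 4, 1, -4)/6.4807 = (0.4629, 0.6172, 0.1543, -0.6172).
r_{13} = q_1·c_3 = -3.7033.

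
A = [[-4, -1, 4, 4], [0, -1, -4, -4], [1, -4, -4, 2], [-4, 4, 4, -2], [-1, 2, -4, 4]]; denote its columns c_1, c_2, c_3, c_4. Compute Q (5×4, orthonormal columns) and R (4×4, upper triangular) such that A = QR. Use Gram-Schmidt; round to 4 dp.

c_1 = (-4, 0, 1, -4, -1); ‖c_1‖ = 5.8310, so e_1 = (-0.6860, 0.0000, 0.1715, -0.6860, -0.1715).
e_1·c_2 = (-0.6860)·(-1) + 0.0000·(-1) + 0.1715·(-4) + (-0.6860)·4 + (-0.1715)·2 = -3.0870.
u_2 = c_2 + 3.0870·e_1 = (-3.1176, -1.0000, -3.4706, 1.8824, 1.4706).
‖u_2‖ = 5.3358, so e_2 = (-0.5843, -0.1874, -0.6504, 0.3528, 0.2756).
e_1·c_3 = (-0.6860)·4 + 0.0000·(-4) + 0.1715·(-4) + (-0.6860)·4 + (-0.1715)·(-4) = -5.4880; e_2·c_3 = (-0.5843)·4 + (-0.1874)·(-4) + (-0.6504)·(-4) + 0.3528·4 + 0.2756·(-4) = 1.3229.
u_3 = c_3 + 5.4880·e_1 − 1.3229·e_2 = (1.0083, -3.7521, -2.1983, -0.2314, -5.3058).
‖u_3‖ = 6.9377, so e_3 = (0.1453, -0.5408, -0.3169, -0.0334, -0.7648).
e_1·c_4 = (-0.6860)·4 + 0.0000·(-4) + 0.1715·2 + (-0.6860)·(-2) + (-0.1715)·4 = -1.7150; e_2·c_4 = (-0.5843)·4 + (-0.1874)·(-4) + (-0.6504)·2 + 0.3528·(-2) + 0.2756·4 = -2.4915; e_3·c_4 = 0.1453·4 + (-0.5408)·(-4) + (-0.3169)·2 + (-0.0334)·(-2) + (-0.7648)·4 = -0.8815.
u_4 = c_4 + 1.7150·e_1 + 2.4915·e_2 + 0.8815·e_3 = (1.4959, -4.9437, 0.3942, -2.3269, 3.7184).
‖u_4‖ = 6.7878, so e_4 = (0.2204, -0.7283, 0.0581, -0.3428, 0.5478).

Q = [[-0.6860, -0.5843, 0.1453, 0.2204], [0.0000, -0.1874, -0.5408, -0.7283], [0.1715, -0.6504, -0.3169, 0.0581], [-0.6860, 0.3528, -0.0334, -0.3428], [-0.1715, 0.2756, -0.7648, 0.5478]], R = [[5.8310, -3.0870, -5.4880, -1.7150], [0.0000, 5.3358, 1.3229, -2.4915], [0.0000, 0.0000, 6.9377, -0.8815], [0.0000, 0.0000, 0.0000, 6.7878]]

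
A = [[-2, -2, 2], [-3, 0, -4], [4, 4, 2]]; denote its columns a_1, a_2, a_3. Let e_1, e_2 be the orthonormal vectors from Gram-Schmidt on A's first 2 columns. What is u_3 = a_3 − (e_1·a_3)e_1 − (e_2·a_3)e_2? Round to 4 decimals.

e_1 = a_1/‖a_1‖ = (-2, -3, 4)/5.3852 = (-0.3714, -0.5571, 0.7428).
r_{12} = e_1·a_2 = 3.7139.
u_2 = a_2 − 3.7139·e_1 = (-0.6207, 2.0690, 1.2414).
‖u_2‖ = 2.4914, so e_2 = (-0.2491, 0.8305, 0.4983).
r_{13} = e_1·a_3 = 2.9711; r_{23} = e_2·a_3 = -2.8235.
u_3 = a_3 − 2.9711·e_1 + 2.8235·e_2 = (2.4000, 0.0000, 1.2000).

u_3 = (2.4000, 0.0000, 1.2000)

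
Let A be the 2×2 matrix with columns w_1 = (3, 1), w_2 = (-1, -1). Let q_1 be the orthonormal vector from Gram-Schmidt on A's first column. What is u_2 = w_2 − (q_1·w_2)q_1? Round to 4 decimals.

w_1 = (3, 1); ‖w_1‖ = 3.1623, so q_1 = (0.9487, 0.3162).
q_1·w_2 = 0.9487·(-1) + 0.3162·(-1) = -1.2649.
u_2 = w_2 + 1.2649·q_1 = (0.2000, -0.6000).

u_2 = (0.2000, -0.6000)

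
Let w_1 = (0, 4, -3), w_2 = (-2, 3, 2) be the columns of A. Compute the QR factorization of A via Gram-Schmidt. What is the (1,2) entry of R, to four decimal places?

r_{12} = 1.2000

q_1 = w_1/‖w_1‖ = (0, 4, -3)/5.0000 = (0.0000, 0.8000, -0.6000).
r_{12} = q_1·w_2 = 1.2000.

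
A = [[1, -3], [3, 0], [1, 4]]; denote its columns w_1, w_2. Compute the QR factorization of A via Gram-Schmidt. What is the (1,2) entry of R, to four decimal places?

r_{12} = 0.3015

w_1 = (1, 3, 1); ‖w_1‖ = 3.3166, so q_1 = (0.3015, 0.9045, 0.3015).
r_{12} = q_1·w_2 = 0.3015.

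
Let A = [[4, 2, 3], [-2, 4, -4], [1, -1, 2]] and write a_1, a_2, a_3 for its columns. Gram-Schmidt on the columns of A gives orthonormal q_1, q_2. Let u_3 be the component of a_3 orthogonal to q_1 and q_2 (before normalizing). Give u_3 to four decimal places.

u_3 = (-0.0455, 0.1364, 0.4545)

a_1 = (4, -2, 1); ‖a_1‖ = 4.5826, so q_1 = (0.8729, -0.4364, 0.2182).
q_1·a_2 = 0.8729·2 + (-0.4364)·4 + 0.2182·(-1) = -0.2182.
u_2 = a_2 + 0.2182·q_1 = (2.1905, 3.9048, -0.9524).
‖u_2‖ = 4.5774, so q_2 = (0.4785, 0.8531, -0.2081).
q_1·a_3 = 0.8729·3 + (-0.4364)·(-4) + 0.2182·2 = 4.8008; q_2·a_3 = 0.4785·3 + 0.8531·(-4) + (-0.2081)·2 = -2.3927.
u_3 = a_3 − 4.8008·q_1 + 2.3927·q_2 = (-0.0455, 0.1364, 0.4545).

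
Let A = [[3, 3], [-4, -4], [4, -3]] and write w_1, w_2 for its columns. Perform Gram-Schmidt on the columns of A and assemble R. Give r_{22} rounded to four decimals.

r_{22} = 5.4661

w_1 = (3, -4, 4); ‖w_1‖ = 6.4031, so q_1 = (0.4685, -0.6247, 0.6247).
q_1·w_2 = 0.4685·3 + (-0.6247)·(-4) + 0.6247·(-3) = 2.0303.
u_2 = w_2 − 2.0303·q_1 = (2.0488, -2.7317, -4.2683).
r_{22} = ‖u_2‖ = 5.4661.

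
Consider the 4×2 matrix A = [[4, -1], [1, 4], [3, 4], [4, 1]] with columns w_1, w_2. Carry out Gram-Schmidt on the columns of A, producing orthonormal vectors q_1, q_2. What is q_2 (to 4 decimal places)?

q_1 = w_1/‖w_1‖ = (4, 1, 3, 4)/6.4807 = (0.6172, 0.1543, 0.4629, 0.6172).
r_{12} = q_1·w_2 = 2.4689.
u_2 = w_2 − 2.4689·q_1 = (-2.5238, 3.6190, 2.8571, -0.5238).
‖u_2‖ = 5.2825, so q_2 = (-0.4778, 0.6851, 0.5409, -0.0992).

q_2 = (-0.4778, 0.6851, 0.5409, -0.0992)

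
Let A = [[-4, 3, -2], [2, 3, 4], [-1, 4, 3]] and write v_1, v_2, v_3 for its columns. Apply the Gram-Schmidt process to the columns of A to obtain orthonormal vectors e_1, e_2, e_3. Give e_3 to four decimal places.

e_3 = (-0.4439, -0.5246, 0.7264)

v_1 = (-4, 2, -1); ‖v_1‖ = 4.5826, so e_1 = (-0.8729, 0.4364, -0.2182).
e_1·v_2 = (-0.8729)·3 + 0.4364·3 + (-0.2182)·4 = -2.1822.
u_2 = v_2 + 2.1822·e_1 = (1.0952, 3.9524, 3.5238).
‖u_2‖ = 5.4072, so e_2 = (0.2026, 0.7309, 0.6517).
e_1·v_3 = (-0.8729)·(-2) + 0.4364·4 + (-0.2182)·3 = 2.8368; e_2·v_3 = 0.2026·(-2) + 0.7309·4 + 0.6517·3 = 4.4737.
u_3 = v_3 − 2.8368·e_1 − 4.4737·e_2 = (-0.4300, -0.5081, 0.7036).
‖u_3‖ = 0.9686, so e_3 = (-0.4439, -0.5246, 0.7264).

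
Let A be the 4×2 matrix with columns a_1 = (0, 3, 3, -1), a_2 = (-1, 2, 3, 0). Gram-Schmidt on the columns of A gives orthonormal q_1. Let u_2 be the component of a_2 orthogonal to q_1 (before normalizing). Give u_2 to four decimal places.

a_1 = (0, 3, 3, -1); ‖a_1‖ = 4.3589, so q_1 = (0.0000, 0.6882, 0.6882, -0.2294).
q_1·a_2 = 0.0000·(-1) + 0.6882·2 + 0.6882·3 + (-0.2294)·0 = 3.4412.
u_2 = a_2 − 3.4412·q_1 = (-1.0000, -0.3684, 0.6316, 0.7895).

u_2 = (-1.0000, -0.3684, 0.6316, 0.7895)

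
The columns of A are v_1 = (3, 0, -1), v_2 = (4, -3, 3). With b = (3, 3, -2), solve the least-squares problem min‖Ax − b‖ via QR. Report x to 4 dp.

x = (1.5483, -0.4981)

v_1 = (3, 0, -1); ‖v_1‖ = 3.1623, so e_1 = (0.9487, 0.0000, -0.3162).
e_1·v_2 = 0.9487·4 + 0.0000·(-3) + (-0.3162)·3 = 2.8460.
u_2 = v_2 − 2.8460·e_1 = (1.3000, -3.0000, 3.9000).
‖u_2‖ = 5.0892, so e_2 = (0.2554, -0.5895, 0.7663).
Qᵀb = (3.4785, -2.5348).
Back-substitute: x_2 = -2.5348/5.0892 = -0.4981.
x_1 = (3.4785 − 2.8460·(-0.4981))/3.1623 = 1.5483.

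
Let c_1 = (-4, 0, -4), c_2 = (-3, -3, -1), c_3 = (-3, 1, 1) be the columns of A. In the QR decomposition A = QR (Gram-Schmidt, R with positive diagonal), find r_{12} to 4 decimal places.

r_{12} = 2.8284

c_1 = (-4, 0, -4); ‖c_1‖ = 5.6569, so q_1 = (-0.7071, 0.0000, -0.7071).
r_{12} = q_1·c_2 = 2.8284.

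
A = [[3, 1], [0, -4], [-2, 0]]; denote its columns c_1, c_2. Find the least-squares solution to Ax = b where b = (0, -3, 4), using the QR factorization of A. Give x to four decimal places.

x = (-0.8113, 0.8491)

e_1 = c_1/‖c_1‖ = (3, 0, -2)/3.6056 = (0.8321, 0.0000, -0.5547).
r_{12} = e_1·c_2 = 0.8321.
u_2 = c_2 − 0.8321·e_1 = (0.3077, -4.0000, 0.4615).
‖u_2‖ = 4.0383, so e_2 = (0.0762, -0.9905, 0.1143).
Qᵀb = (-2.2188, 3.4287).
Back-substitute: x_2 = 3.4287/4.0383 = 0.8491.
x_1 = (-2.2188 − 0.8321·0.8491)/3.6056 = -0.8113.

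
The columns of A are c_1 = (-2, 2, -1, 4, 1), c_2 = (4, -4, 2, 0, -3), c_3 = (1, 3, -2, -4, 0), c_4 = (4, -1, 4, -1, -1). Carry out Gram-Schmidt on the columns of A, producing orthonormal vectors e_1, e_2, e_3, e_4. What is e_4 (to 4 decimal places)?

c_1 = (-2, 2, -1, 4, 1); ‖c_1‖ = 5.0990, so e_1 = (-0.3922, 0.3922, -0.1961, 0.7845, 0.1961).
e_1·c_2 = (-0.3922)·4 + 0.3922·(-4) + (-0.1961)·2 + 0.7845·0 + 0.1961·(-3) = -4.1184.
u_2 = c_2 + 4.1184·e_1 = (2.3846, -2.3846, 1.1923, 3.2308, -2.1923).
‖u_2‖ = 5.2951, so e_2 = (0.4503, -0.4503, 0.2252, 0.6101, -0.4140).
e_1·c_3 = (-0.3922)·1 + 0.3922·3 + (-0.1961)·(-2) + 0.7845·(-4) + 0.1961·0 = -1.9612; e_2·c_3 = 0.4503·1 + (-0.4503)·3 + 0.2252·(-2) + 0.6101·(-4) + (-0.4140)·0 = -3.7916.
u_3 = c_3 + 1.9612·e_1 + 3.7916·e_2 = (1.9383, 2.0617, -1.5309, -0.1481, -1.1852).
‖u_3‖ = 3.4319, so e_3 = (0.5648, 0.6008, -0.4461, -0.0432, -0.3453).
e_1·c_4 = (-0.3922)·4 + 0.3922·(-1) + (-0.1961)·4 + 0.7845·(-1) + 0.1961·(-1) = -3.7262; e_2·c_4 = 0.4503·4 + (-0.4503)·(-1) + 0.2252·4 + 0.6101·(-1) + (-0.4140)·(-1) = 2.9563; e_3·c_4 = 0.5648·4 + 0.6008·(-1) + (-0.4461)·4 + (-0.0432)·(-1) + (-0.3453)·(-1) = 0.2626.
u_4 = c_4 + 3.7262·e_1 − 2.9563·e_2 − 0.2626·e_3 = (1.0588, 1.6351, 2.7207, 0.1307, 1.0454).
‖u_4‖ = 3.5081, so e_4 = (0.3018, 0.4661, 0.7755, 0.0373, 0.2980).

e_4 = (0.3018, 0.4661, 0.7755, 0.0373, 0.2980)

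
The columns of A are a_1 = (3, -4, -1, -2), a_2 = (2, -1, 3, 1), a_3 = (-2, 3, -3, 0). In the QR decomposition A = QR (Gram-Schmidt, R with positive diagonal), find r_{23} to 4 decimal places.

r_{23} = -3.5867

a_1 = (3, -4, -1, -2); ‖a_1‖ = 5.4772, so e_1 = (0.5477, -0.7303, -0.1826, -0.3651).
e_1·a_2 = 0.5477·2 + (-0.7303)·(-1) + (-0.1826)·3 + (-0.3651)·1 = 0.9129.
u_2 = a_2 − 0.9129·e_1 = (1.5000, -0.3333, 3.1667, 1.3333).
‖u_2‖ = 3.7639, so e_2 = (0.3985, -0.0886, 0.8413, 0.3542).
r_{23} = e_2·a_3 = -3.5867.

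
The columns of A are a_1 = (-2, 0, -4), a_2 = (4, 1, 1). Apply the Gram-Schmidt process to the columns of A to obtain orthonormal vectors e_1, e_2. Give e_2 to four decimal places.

e_2 = (0.8520, 0.3043, -0.4260)

e_1 = a_1/‖a_1‖ = (-2, 0, -4)/4.4721 = (-0.4472, 0.0000, -0.8944).
r_{12} = e_1·a_2 = -2.6833.
u_2 = a_2 + 2.6833·e_1 = (2.8000, 1.0000, -1.4000).
‖u_2‖ = 3.2863, so e_2 = (0.8520, 0.3043, -0.4260).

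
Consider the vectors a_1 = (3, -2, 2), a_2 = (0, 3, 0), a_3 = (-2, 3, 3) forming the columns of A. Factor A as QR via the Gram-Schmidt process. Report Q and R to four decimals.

Q = [[0.7276, 0.4036, -0.5547], [-0.4851, 0.8745, 0.0000], [0.4851, 0.2691, 0.8321]], R = [[4.1231, -1.4552, -1.4552], [0.0000, 2.6234, 2.6234], [0.0000, 0.0000, 3.6056]]

a_1 = (3, -2, 2); ‖a_1‖ = 4.1231, so e_1 = (0.7276, -0.4851, 0.4851).
e_1·a_2 = 0.7276·0 + (-0.4851)·3 + 0.4851·0 = -1.4552.
u_2 = a_2 + 1.4552·e_1 = (1.0588, 2.2941, 0.7059).
‖u_2‖ = 2.6234, so e_2 = (0.4036, 0.8745, 0.2691).
e_1·a_3 = 0.7276·(-2) + (-0.4851)·3 + 0.4851·3 = -1.4552; e_2·a_3 = 0.4036·(-2) + 0.8745·3 + 0.2691·3 = 2.6234.
u_3 = a_3 + 1.4552·e_1 − 2.6234·e_2 = (-2.0000, 0.0000, 3.0000).
‖u_3‖ = 3.6056, so e_3 = (-0.5547, 0.0000, 0.8321).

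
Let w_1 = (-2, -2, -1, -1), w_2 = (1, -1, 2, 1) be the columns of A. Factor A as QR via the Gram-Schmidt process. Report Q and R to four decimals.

Q = [[-0.6325, 0.1620], [-0.6325, -0.6478], [-0.3162, 0.6883], [-0.3162, 0.2834]], R = [[3.1623, -0.9487], [0.0000, 2.4698]]

q_1 = w_1/‖w_1‖ = (-2, -2, -1, -1)/3.1623 = (-0.6325, -0.6325, -0.3162, -0.3162).
r_{12} = q_1·w_2 = -0.9487.
u_2 = w_2 + 0.9487·q_1 = (0.4000, -1.6000, 1.7000, 0.7000).
‖u_2‖ = 2.4698, so q_2 = (0.1620, -0.6478, 0.6883, 0.2834).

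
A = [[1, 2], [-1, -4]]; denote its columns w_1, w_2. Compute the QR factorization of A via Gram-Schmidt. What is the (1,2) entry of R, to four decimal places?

q_1 = w_1/‖w_1‖ = (1, -1)/1.4142 = (0.7071, -0.7071).
r_{12} = q_1·w_2 = 4.2426.

r_{12} = 4.2426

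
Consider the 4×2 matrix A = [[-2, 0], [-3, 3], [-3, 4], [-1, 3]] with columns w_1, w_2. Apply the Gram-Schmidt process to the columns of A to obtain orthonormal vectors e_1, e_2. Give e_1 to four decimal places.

w_1 = (-2, -3, -3, -1); ‖w_1‖ = 4.7958, so e_1 = (-0.4170, -0.6255, -0.6255, -0.2085).

e_1 = (-0.4170, -0.6255, -0.6255, -0.2085)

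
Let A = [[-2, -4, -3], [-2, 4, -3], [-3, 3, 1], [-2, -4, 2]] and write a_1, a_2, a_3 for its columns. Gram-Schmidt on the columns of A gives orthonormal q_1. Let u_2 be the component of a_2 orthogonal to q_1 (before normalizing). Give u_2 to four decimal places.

u_2 = (-4.0952, 3.9048, 2.8571, -4.0952)

a_1 = (-2, -2, -3, -2); ‖a_1‖ = 4.5826, so q_1 = (-0.4364, -0.4364, -0.6547, -0.4364).
q_1·a_2 = (-0.4364)·(-4) + (-0.4364)·4 + (-0.6547)·3 + (-0.4364)·(-4) = -0.2182.
u_2 = a_2 + 0.2182·q_1 = (-4.0952, 3.9048, 2.8571, -4.0952).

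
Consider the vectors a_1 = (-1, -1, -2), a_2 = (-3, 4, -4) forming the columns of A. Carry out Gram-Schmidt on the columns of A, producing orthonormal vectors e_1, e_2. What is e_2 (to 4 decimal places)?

e_2 = (-0.3200, 0.9017, -0.2909)

e_1 = a_1/‖a_1‖ = (-1, -1, -2)/2.4495 = (-0.4082, -0.4082, -0.8165).
r_{12} = e_1·a_2 = 2.8577.
u_2 = a_2 − 2.8577·e_1 = (-1.8333, 5.1667, -1.6667).
‖u_2‖ = 5.7300, so e_2 = (-0.3200, 0.9017, -0.2909).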